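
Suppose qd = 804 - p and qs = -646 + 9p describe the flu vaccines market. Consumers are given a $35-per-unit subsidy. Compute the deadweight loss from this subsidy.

Pre-subsidy: 804 - p = -646 + 9p gives p* = 145, q* = 659.
With the rebate, buyers effectively pay pb = ps − 35, where ps is the price sellers receive.
Demand in terms of ps becomes qd = 804 − 1(ps − 35) = 839 - ps. Setting this equal to supply: 839 - ps = -646 + 9ps, so ps = 148.5.
Buyers pay pb = 148.5 − 35 = 113.5; q' = -646 + 9·148.5 = 690.5.
The subsidy expands output by 690.5 − 659 = 31.5 past the efficient level; on those units the gap between marginal cost and willingness to pay runs from 0 up to 35.
DWL = ½ × 35 × 31.5 = 551.25.

Deadweight loss = $551.25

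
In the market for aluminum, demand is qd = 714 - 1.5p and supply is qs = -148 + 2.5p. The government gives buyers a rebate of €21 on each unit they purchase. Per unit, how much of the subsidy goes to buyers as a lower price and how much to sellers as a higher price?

Pre-subsidy: 714 - 1.5p = -148 + 2.5p gives p* = 215.5, q* = 390.75.
With the rebate, buyers effectively pay pb = ps − 21, where ps is the price sellers receive.
Demand in terms of ps becomes qd = 714 − 1.5(ps − 21) = 745.5 - 1.5ps. Setting this equal to supply: 745.5 - 1.5ps = -148 + 2.5ps, so ps = 223.375.
Buyers pay pb = 223.375 − 21 = 202.375; q' = -148 + 2.5·223.375 = 410.4375.
Buyers' price falls by p* − pb = 215.5 − 202.375 = 13.125; sellers' price rises by ps − p* = 223.375 − 215.5 = 7.875.

Buyers gain €13.125 per unit; sellers gain €7.875 per unit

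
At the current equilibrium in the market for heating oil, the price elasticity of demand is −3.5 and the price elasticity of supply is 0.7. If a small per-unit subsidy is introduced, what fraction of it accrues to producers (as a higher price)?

For a small subsidy around the equilibrium, the benefit split depends on the relative slopes, which at a point are proportional to the elasticities.
Buyer share = εs/(εs + |εd|) = 0.7/(0.7 + 3.5) = 1/6; seller share = |εd|/(εs + |εd|) = 5/6.
So producers capture 5/6 of the subsidy.

Producer share = 5/6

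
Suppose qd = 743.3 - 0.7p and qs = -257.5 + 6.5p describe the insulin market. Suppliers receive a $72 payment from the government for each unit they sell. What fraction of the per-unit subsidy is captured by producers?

Producer share = 7/72

Pre-subsidy: 743.3 - 0.7p = -257.5 + 6.5p gives p* = 139, q* = 646.
With the subsidy, sellers receive ps = pb + 72 for each unit, where pb is the price buyers pay.
Supply in terms of pb becomes qs = -257.5 + 6.5(pb + 72) = 210.5 + 6.5pb. Setting this equal to demand: 743.3 - 0.7pb = 210.5 + 6.5pb, so pb = 74.
Sellers receive ps = 74 + 72 = 146; q' = 743.3 − 0.7·74 = 691.5.
Buyers' price falls by p* − pb = 139 − 74 = 65; sellers' price rises by ps − p* = 146 − 139 = 7.
So producers capture 7/72 = 7/72 of each unit of subsidy.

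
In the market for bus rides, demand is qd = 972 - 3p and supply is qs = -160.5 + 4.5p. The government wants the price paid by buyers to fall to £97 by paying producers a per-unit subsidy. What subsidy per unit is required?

At a buyer price of 97, quantity demanded is 972 − 3·97 = 681.
Sellers supply 681 only when they receive ps with -160.5 + 4.5·ps = 681, i.e. ps = 187.
s = ps − pb = 187 − 97 = 90.

Required subsidy s = £90 per unit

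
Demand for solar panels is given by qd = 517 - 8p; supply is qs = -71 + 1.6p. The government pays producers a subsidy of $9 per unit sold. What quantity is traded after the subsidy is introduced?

q' = 39

Pre-subsidy: 517 - 8p = -71 + 1.6p gives p* = 61.25, q* = 27.
With the subsidy, sellers receive ps = pb + 9 for each unit, where pb is the price buyers pay.
Supply in terms of pb becomes qs = -71 + 1.6(pb + 9) = -56.6 + 1.6pb. Setting this equal to demand: 517 - 8pb = -56.6 + 1.6pb, so pb = 59.75.
Sellers receive ps = 59.75 + 9 = 68.75; q' = 517 − 8·59.75 = 39.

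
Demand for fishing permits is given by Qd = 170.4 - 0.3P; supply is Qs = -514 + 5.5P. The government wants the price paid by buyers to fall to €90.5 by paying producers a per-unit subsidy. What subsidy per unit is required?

Required subsidy s = €29 per unit

At a buyer price of 90.5, quantity demanded is 170.4 − 0.3·90.5 = 143.25.
Sellers supply 143.25 only when they receive Ps with -514 + 5.5·Ps = 143.25, i.e. Ps = 119.5.
s = Ps − Pb = 119.5 − 90.5 = 29.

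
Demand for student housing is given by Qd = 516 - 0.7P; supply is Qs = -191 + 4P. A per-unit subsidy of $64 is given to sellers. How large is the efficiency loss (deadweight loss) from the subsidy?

Deadweight loss = 57344/47

Pre-subsidy: 516 - 0.7P = -191 + 4P gives P* = 7070/47, Q* = 19303/47.
With the subsidy, sellers receive Ps = Pb + 64 for each unit, where Pb is the price buyers pay.
Supply in terms of Pb becomes Qs = -191 + 4(Pb + 64) = 65 + 4Pb. Setting this equal to demand: 516 - 0.7Pb = 65 + 4Pb, so Pb = 4510/47.
Sellers receive Ps = 4510/47 + 64 = 7518/47; Q' = 516 − 0.7·(4510/47) = 21095/47.
The subsidy expands output by 21095/47 − 19303/47 = 1792/47 past the efficient level; on those units the gap between marginal cost and willingness to pay runs from 0 up to 64.
DWL = ½ × 64 × 1792/47 = 57344/47.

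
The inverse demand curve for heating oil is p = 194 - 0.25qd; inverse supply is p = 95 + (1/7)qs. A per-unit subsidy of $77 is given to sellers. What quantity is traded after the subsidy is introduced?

q' = 448

Pre-subsidy: 194 - 0.25q = 95 + (1/7)q gives q* = 252 and p* = 131.
With the subsidy, sellers receive ps = pb + 77 for each unit, where pb is the price buyers pay.
On the curves, pb = 194 - 0.25q and ps = 95 + (1/7)q; the wedge ps − pb = 77 gives 95 + (1/7)q − (194 - 0.25q) = 77, so q' = 448.
Then pb = 194 − 0.25·448 = 82 and ps = 95 + (1/7)·448 = 159.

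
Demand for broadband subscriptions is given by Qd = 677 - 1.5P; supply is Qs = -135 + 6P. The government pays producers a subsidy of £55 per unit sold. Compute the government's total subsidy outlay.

Pre-subsidy: 677 - 1.5P = -135 + 6P gives P* = 1624/15, Q* = 514.6.
With the subsidy, sellers receive Ps = Pb + 55 for each unit, where Pb is the price buyers pay.
Supply in terms of Pb becomes Qs = -135 + 6(Pb + 55) = 195 + 6Pb. Setting this equal to demand: 677 - 1.5Pb = 195 + 6Pb, so Pb = 964/15.
Sellers receive Ps = 964/15 + 55 = 1789/15; Q' = 677 − 1.5·(964/15) = 580.6.
Government outlay = subsidy × quantity = 55 × 580.6 = 31933.

Government cost = £31933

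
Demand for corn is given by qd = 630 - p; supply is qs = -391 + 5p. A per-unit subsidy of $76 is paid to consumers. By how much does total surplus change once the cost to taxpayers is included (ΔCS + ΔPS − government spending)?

Pre-subsidy: 630 - p = -391 + 5p gives p* = 1021/6, q* = 2759/6.
With the rebate, buyers effectively pay pb = ps − 76, where ps is the price sellers receive.
Demand in terms of ps becomes qd = 630 − 1(ps − 76) = 706 - ps. Setting this equal to supply: 706 - ps = -391 + 5ps, so ps = 1097/6.
Buyers pay pb = 1097/6 − 76 = 641/6; q' = -391 + 5·(1097/6) = 3139/6.
ΔCS = ½(2759/6 + 3139/6)(1021/6 − 641/6) = 93385/3; ΔPS = ½(2759/6 + 3139/6)(1097/6 − 1021/6) = 18677/3.
Government spending = 76 × 3139/6 = 119282/3.
Net change = 93385/3 + 18677/3 − 119282/3 = -7220/3. The loss equals the DWL triangle ½·76·190/3.

Net change in total surplus = -7220/3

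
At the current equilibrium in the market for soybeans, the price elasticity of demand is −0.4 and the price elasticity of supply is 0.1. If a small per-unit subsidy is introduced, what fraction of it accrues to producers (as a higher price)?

For a small subsidy around the equilibrium, the benefit split depends on the relative slopes, which at a point are proportional to the elasticities.
Buyer share = εs/(εs + |εd|) = 0.1/(0.1 + 0.4) = 0.2; seller share = |εd|/(εs + |εd|) = 0.8.
So producers capture 0.8 of the subsidy.

Producer share = 0.8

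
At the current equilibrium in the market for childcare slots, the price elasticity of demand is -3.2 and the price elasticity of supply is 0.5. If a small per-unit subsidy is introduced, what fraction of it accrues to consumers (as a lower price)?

Consumer share = 5/37

For a small subsidy around the equilibrium, the benefit split depends on the relative slopes, which at a point are proportional to the elasticities.
Buyer share = εs/(εs + |εd|) = 0.5/(0.5 + 3.2) = 5/37; seller share = |εd|/(εs + |εd|) = 32/37.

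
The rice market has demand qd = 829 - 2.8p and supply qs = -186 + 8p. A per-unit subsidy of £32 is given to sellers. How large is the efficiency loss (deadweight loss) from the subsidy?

Pre-subsidy: 829 - 2.8p = -186 + 8p gives p* = 5075/54, q* = 15278/27.
With the subsidy, sellers receive ps = pb + 32 for each unit, where pb is the price buyers pay.
Supply in terms of pb becomes qs = -186 + 8(pb + 32) = 70 + 8pb. Setting this equal to demand: 829 - 2.8pb = 70 + 8pb, so pb = 1265/18.
Sellers receive ps = 1265/18 + 32 = 1841/18; q' = 829 − 2.8·(1265/18) = 5690/9.
The subsidy expands output by 5690/9 − 15278/27 = 1792/27 past the efficient level; on those units the gap between marginal cost and willingness to pay runs from 0 up to 32.
DWL = ½ × 32 × 1792/27 = 28672/27.

Deadweight loss = 28672/27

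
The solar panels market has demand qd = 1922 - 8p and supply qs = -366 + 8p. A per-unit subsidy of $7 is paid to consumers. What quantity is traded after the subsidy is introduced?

Pre-subsidy: 1922 - 8p = -366 + 8p gives p* = 143, q* = 778.
With the rebate, buyers effectively pay pb = ps − 7, where ps is the price sellers receive.
Demand in terms of ps becomes qd = 1922 − 8(ps − 7) = 1978 - 8ps. Setting this equal to supply: 1978 - 8ps = -366 + 8ps, so ps = 146.5.
Buyers pay pb = 146.5 − 7 = 139.5; q' = -366 + 8·146.5 = 806.

q' = 806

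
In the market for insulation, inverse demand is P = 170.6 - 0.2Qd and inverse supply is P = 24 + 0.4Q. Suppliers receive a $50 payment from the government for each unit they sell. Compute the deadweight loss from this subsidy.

Deadweight loss = 6250/3

Pre-subsidy: 170.6 - 0.2Q = 24 + 0.4Q gives Q* = 733/3 and P* = 1826/15.
With the subsidy, sellers receive Ps = Pb + 50 for each unit, where Pb is the price buyers pay.
On the curves, Pb = 170.6 - 0.2Q and Ps = 24 + 0.4Q; the wedge Ps − Pb = 50 gives 24 + 0.4Q − (170.6 - 0.2Q) = 50, so Q' = 983/3.
Then Pb = 170.6 − 0.2·(983/3) = 1576/15 and Ps = 24 + 0.4·(983/3) = 2326/15.
The subsidy expands output by 983/3 − 733/3 = 250/3 past the efficient level; on those units the gap between marginal cost and willingness to pay runs from 0 up to 50.
DWL = ½ × 50 × 250/3 = 6250/3.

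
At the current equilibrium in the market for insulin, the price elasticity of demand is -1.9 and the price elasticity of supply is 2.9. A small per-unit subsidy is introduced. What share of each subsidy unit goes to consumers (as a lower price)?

For a small subsidy around the equilibrium, the benefit split depends on the relative slopes, which at a point are proportional to the elasticities.
Buyer share = εs/(εs + |εd|) = 2.9/(2.9 + 1.9) = 29/48; seller share = |εd|/(εs + |εd|) = 19/48.

Consumer share = 29/48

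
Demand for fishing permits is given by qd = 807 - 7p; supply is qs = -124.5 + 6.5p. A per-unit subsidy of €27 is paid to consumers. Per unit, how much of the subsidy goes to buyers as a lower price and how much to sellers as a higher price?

Buyers gain €13 per unit; sellers gain €14 per unit

Pre-subsidy: 807 - 7p = -124.5 + 6.5p gives p* = 69, q* = 324.
With the rebate, buyers effectively pay pb = ps − 27, where ps is the price sellers receive.
Demand in terms of ps becomes qd = 807 − 7(ps − 27) = 996 - 7ps. Setting this equal to supply: 996 - 7ps = -124.5 + 6.5ps, so ps = 83.
Buyers pay pb = 83 − 27 = 56; q' = -124.5 + 6.5·83 = 415.
Buyers' price falls by p* − pb = 69 − 56 = 13; sellers' price rises by ps − p* = 83 − 69 = 14.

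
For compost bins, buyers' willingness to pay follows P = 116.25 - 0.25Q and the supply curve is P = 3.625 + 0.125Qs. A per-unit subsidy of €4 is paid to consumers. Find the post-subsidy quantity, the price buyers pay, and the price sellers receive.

Pre-subsidy: 116.25 - 0.25Q = 3.625 + 0.125Q gives Q* = 901/3 and P* = 247/6.
With the rebate, buyers effectively pay Pb = Ps − 4, where Ps is the price sellers receive.
On the curves, Pb = 116.25 - 0.25Q and Ps = 3.625 + 0.125Q; the wedge Ps − Pb = 4 gives 3.625 + 0.125Q − (116.25 - 0.25Q) = 4, so Q' = 311.
Then Pb = 116.25 − 0.25·311 = 38.5 and Ps = 3.625 + 0.125·311 = 42.5.

Q' = 311; buyers pay €38.5; sellers receive €42.5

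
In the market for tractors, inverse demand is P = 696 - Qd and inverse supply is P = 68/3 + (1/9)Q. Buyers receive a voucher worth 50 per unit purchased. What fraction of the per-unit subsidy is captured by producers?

Producer share = 0.1

Pre-subsidy: 696 - Q = 68/3 + (1/9)Q gives Q* = 606 and P* = 90.
With the rebate, buyers effectively pay Pb = Ps − 50, where Ps is the price sellers receive.
On the curves, Pb = 696 - Q and Ps = 68/3 + (1/9)Q; the wedge Ps − Pb = 50 gives 68/3 + (1/9)Q − (696 - Q) = 50, so Q' = 651.
Then Pb = 696 − 1·651 = 45 and Ps = 68/3 + (1/9)·651 = 95.
Buyers' price falls by P* − Pb = 90 − 45 = 45; sellers' price rises by Ps − P* = 95 − 90 = 5.
So producers capture 5/50 = 0.1 of each unit of subsidy.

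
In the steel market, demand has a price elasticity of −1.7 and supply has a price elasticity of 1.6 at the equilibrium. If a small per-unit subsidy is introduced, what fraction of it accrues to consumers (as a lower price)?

Consumer share = 16/33

For a small subsidy around the equilibrium, the benefit split depends on the relative slopes, which at a point are proportional to the elasticities.
Buyer share = εs/(εs + |εd|) = 1.6/(1.6 + 1.7) = 16/33; seller share = |εd|/(εs + |εd|) = 17/33.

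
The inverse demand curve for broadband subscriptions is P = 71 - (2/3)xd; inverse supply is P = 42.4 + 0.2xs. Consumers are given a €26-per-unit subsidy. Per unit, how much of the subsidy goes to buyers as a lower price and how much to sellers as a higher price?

Buyers gain €20 per unit; sellers gain €6 per unit

Pre-subsidy: 71 - (2/3)x = 42.4 + 0.2x gives x* = 33 and P* = 49.
With the rebate, buyers effectively pay Pb = Ps − 26, where Ps is the price sellers receive.
On the curves, Pb = 71 - (2/3)x and Ps = 42.4 + 0.2x; the wedge Ps − Pb = 26 gives 42.4 + 0.2x − (71 - (2/3)x) = 26, so x' = 63.
Then Pb = 71 − (2/3)·63 = 29 and Ps = 42.4 + 0.2·63 = 55.
Buyers' price falls by P* − Pb = 49 − 29 = 20; sellers' price rises by Ps − P* = 55 − 49 = 6.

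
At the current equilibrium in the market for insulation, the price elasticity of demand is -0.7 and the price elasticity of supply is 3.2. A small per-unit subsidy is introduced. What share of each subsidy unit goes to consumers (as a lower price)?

For a small subsidy around the equilibrium, the benefit split depends on the relative slopes, which at a point are proportional to the elasticities.
Buyer share = εs/(εs + |εd|) = 3.2/(3.2 + 0.7) = 32/39; seller share = |εd|/(εs + |εd|) = 7/39.

Consumer share = 32/39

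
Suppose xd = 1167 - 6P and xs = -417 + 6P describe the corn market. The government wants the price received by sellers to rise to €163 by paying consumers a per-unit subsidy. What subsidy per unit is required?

At a seller price of 163, quantity supplied is -417 + 6·163 = 561.
Buyers absorb 561 only when they pay Pb with 1167 − 6·Pb = 561, i.e. Pb = 101.
s = Ps − Pb = 163 − 101 = 62.

Required subsidy s = €62 per unit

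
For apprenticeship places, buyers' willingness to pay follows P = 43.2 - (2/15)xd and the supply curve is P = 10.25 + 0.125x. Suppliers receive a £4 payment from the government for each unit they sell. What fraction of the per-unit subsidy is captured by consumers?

Consumer share = 16/31

Pre-subsidy: 43.2 - (2/15)x = 10.25 + 0.125x gives x* = 3954/31 and P* = 812/31.
With the subsidy, sellers receive Ps = Pb + 4 for each unit, where Pb is the price buyers pay.
On the curves, Pb = 43.2 - (2/15)x and Ps = 10.25 + 0.125x; the wedge Ps − Pb = 4 gives 10.25 + 0.125x − (43.2 - (2/15)x) = 4, so x' = 4434/31.
Then Pb = 43.2 − (2/15)·(4434/31) = 748/31 and Ps = 10.25 + 0.125·(4434/31) = 872/31.
Buyers' price falls by P* − Pb = 812/31 − 748/31 = 64/31; sellers' price rises by Ps − P* = 872/31 − 812/31 = 60/31.
So consumers capture (64/31)/4 = 16/31 of each unit of subsidy.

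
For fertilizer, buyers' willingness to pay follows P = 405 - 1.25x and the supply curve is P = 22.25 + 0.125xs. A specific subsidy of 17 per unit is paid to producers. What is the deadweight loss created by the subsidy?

Deadweight loss = 1156/11

Pre-subsidy: 405 - 1.25x = 22.25 + 0.125x gives x* = 3062/11 and P* = 1255/22.
With the subsidy, sellers receive Ps = Pb + 17 for each unit, where Pb is the price buyers pay.
On the curves, Pb = 405 - 1.25x and Ps = 22.25 + 0.125x; the wedge Ps − Pb = 17 gives 22.25 + 0.125x − (405 - 1.25x) = 17, so x' = 3198/11.
Then Pb = 405 − 1.25·(3198/11) = 915/22 and Ps = 22.25 + 0.125·(3198/11) = 1289/22.
The subsidy expands output by 3198/11 − 3062/11 = 136/11 past the efficient level; on those units the gap between marginal cost and willingness to pay runs from 0 up to 17.
DWL = ½ × 17 × 136/11 = 1156/11.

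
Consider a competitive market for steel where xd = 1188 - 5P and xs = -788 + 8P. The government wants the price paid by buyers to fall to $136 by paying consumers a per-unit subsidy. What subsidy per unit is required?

At a buyer price of 136, quantity demanded is 1188 − 5·136 = 508.
Sellers supply 508 only when they receive Ps with -788 + 8·Ps = 508, i.e. Ps = 162.
s = Ps − Pb = 162 − 136 = 26.

Required subsidy s = $26 per unit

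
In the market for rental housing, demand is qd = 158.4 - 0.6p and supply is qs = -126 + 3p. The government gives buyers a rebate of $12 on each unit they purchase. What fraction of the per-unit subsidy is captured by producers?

Pre-subsidy: 158.4 - 0.6p = -126 + 3p gives p* = 79, q* = 111.
With the rebate, buyers effectively pay pb = ps − 12, where ps is the price sellers receive.
Demand in terms of ps becomes qd = 158.4 − 0.6(ps − 12) = 165.6 - 0.6ps. Setting this equal to supply: 165.6 - 0.6ps = -126 + 3ps, so ps = 81.
Buyers pay pb = 81 − 12 = 69; q' = -126 + 3·81 = 117.
Buyers' price falls by p* − pb = 79 − 69 = 10; sellers' price rises by ps − p* = 81 − 79 = 2.
So producers capture 2/12 = 1/6 of each unit of subsidy.

Producer share = 1/6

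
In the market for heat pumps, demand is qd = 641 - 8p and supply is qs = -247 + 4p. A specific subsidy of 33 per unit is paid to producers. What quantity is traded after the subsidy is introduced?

q' = 137

Pre-subsidy: 641 - 8p = -247 + 4p gives p* = 74, q* = 49.
With the subsidy, sellers receive ps = pb + 33 for each unit, where pb is the price buyers pay.
Supply in terms of pb becomes qs = -247 + 4(pb + 33) = -115 + 4pb. Setting this equal to demand: 641 - 8pb = -115 + 4pb, so pb = 63.
Sellers receive ps = 63 + 33 = 96; q' = 641 − 8·63 = 137.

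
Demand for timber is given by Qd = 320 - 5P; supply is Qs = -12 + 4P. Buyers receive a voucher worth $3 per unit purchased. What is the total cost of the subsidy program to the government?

Government cost = 1280/3

Pre-subsidy: 320 - 5P = -12 + 4P gives P* = 332/9, Q* = 1220/9.
With the rebate, buyers effectively pay Pb = Ps − 3, where Ps is the price sellers receive.
Demand in terms of Ps becomes Qd = 320 − 5(Ps − 3) = 335 - 5Ps. Setting this equal to supply: 335 - 5Ps = -12 + 4Ps, so Ps = 347/9.
Buyers pay Pb = 347/9 − 3 = 320/9; Q' = -12 + 4·(347/9) = 1280/9.
Government outlay = subsidy × quantity = 3 × 1280/9 = 1280/3.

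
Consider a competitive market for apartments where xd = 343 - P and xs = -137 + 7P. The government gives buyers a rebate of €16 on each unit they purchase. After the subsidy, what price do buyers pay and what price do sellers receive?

Pre-subsidy: 343 - P = -137 + 7P gives P* = 60, x* = 283.
With the rebate, buyers effectively pay Pb = Ps − 16, where Ps is the price sellers receive.
Demand in terms of Ps becomes xd = 343 − 1(Ps − 16) = 359 - Ps. Setting this equal to supply: 359 - Ps = -137 + 7Ps, so Ps = 62.
Buyers pay Pb = 62 − 16 = 46; x' = -137 + 7·62 = 297.

Buyers pay €46; sellers receive €62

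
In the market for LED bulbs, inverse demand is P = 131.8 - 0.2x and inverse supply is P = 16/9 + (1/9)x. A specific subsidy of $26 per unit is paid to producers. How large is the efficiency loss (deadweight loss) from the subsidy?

Deadweight loss = 7605/7

Pre-subsidy: 131.8 - 0.2x = 16/9 + (1/9)x gives x* = 5851/14 and P* = 675/14.
With the subsidy, sellers receive Ps = Pb + 26 for each unit, where Pb is the price buyers pay.
On the curves, Pb = 131.8 - 0.2x and Ps = 16/9 + (1/9)x; the wedge Ps − Pb = 26 gives 16/9 + (1/9)x − (131.8 - 0.2x) = 26, so x' = 501.5.
Then Pb = 131.8 − 0.2·501.5 = 31.5 and Ps = 16/9 + (1/9)·501.5 = 57.5.
The subsidy expands output by 501.5 − 5851/14 = 585/7 past the efficient level; on those units the gap between marginal cost and willingness to pay runs from 0 up to 26.
DWL = ½ × 26 × 585/7 = 7605/7.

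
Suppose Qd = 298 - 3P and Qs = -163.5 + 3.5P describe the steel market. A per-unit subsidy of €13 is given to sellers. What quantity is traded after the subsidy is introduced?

Q' = 106

Pre-subsidy: 298 - 3P = -163.5 + 3.5P gives P* = 71, Q* = 85.
With the subsidy, sellers receive Ps = Pb + 13 for each unit, where Pb is the price buyers pay.
Supply in terms of Pb becomes Qs = -163.5 + 3.5(Pb + 13) = -118 + 3.5Pb. Setting this equal to demand: 298 - 3Pb = -118 + 3.5Pb, so Pb = 64.
Sellers receive Ps = 64 + 13 = 77; Q' = 298 − 3·64 = 106.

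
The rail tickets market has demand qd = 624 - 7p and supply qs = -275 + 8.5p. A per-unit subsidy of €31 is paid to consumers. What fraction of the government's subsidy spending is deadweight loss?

DWL / government spending = 119/674

Pre-subsidy: 624 - 7p = -275 + 8.5p gives p* = 58, q* = 218.
With the rebate, buyers effectively pay pb = ps − 31, where ps is the price sellers receive.
Demand in terms of ps becomes qd = 624 − 7(ps − 31) = 841 - 7ps. Setting this equal to supply: 841 - 7ps = -275 + 8.5ps, so ps = 72.
Buyers pay pb = 72 − 31 = 41; q' = -275 + 8.5·72 = 337.
ΔCS = ½(218 + 337)(58 − 41) = 4717.5; ΔPS = ½(218 + 337)(72 − 58) = 3885.
Government spending = 31 × 337 = 10447.
DWL = ½ × 31 × (337 − 218) = 1844.5; fraction = 1844.5 / 10447 = 119/674.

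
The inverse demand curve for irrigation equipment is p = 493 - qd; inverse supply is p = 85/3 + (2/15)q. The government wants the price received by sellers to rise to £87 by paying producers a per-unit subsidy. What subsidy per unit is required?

Required subsidy s = £34 per unit

At a seller price of 87, quantity supplied is -212.5 + 7.5·87 = 440.
Buyers absorb 440 only when they pay pb = 493 − 1·440 = 53.
s = ps − pb = 87 − 53 = 34.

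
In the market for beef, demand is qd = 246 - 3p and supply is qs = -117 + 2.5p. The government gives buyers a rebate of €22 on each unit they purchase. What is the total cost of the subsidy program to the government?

Government cost = €1716

Pre-subsidy: 246 - 3p = -117 + 2.5p gives p* = 66, q* = 48.
With the rebate, buyers effectively pay pb = ps − 22, where ps is the price sellers receive.
Demand in terms of ps becomes qd = 246 − 3(ps − 22) = 312 - 3ps. Setting this equal to supply: 312 - 3ps = -117 + 2.5ps, so ps = 78.
Buyers pay pb = 78 − 22 = 56; q' = -117 + 2.5·78 = 78.
Government outlay = subsidy × quantity = 22 × 78 = 1716.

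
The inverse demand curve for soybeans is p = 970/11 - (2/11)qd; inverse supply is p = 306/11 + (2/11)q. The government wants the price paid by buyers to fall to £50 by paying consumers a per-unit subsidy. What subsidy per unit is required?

At a buyer price of 50, quantity demanded is 485 − 5.5·50 = 210.
Sellers supply 210 only when they receive ps = 306/11 + (2/11)·210 = 66.
s = ps − pb = 66 − 50 = 16.

Required subsidy s = £16 per unit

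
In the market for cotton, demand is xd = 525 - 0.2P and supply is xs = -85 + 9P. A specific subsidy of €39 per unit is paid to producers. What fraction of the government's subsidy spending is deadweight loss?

DWL / government spending = 351/47782

Pre-subsidy: 525 - 0.2P = -85 + 9P gives P* = 1525/23, x* = 11770/23.
With the subsidy, sellers receive Ps = Pb + 39 for each unit, where Pb is the price buyers pay.
Supply in terms of Pb becomes xs = -85 + 9(Pb + 39) = 266 + 9Pb. Setting this equal to demand: 525 - 0.2Pb = 266 + 9Pb, so Pb = 1295/46.
Sellers receive Ps = 1295/46 + 39 = 3089/46; x' = 525 − 0.2·(1295/46) = 23891/46.
ΔCS = ½(11770/23 + 23891/46)(1525/23 − 1295/46) = 83241405/4232; ΔPS = ½(11770/23 + 23891/46)(3089/46 − 1525/23) = 1849809/4232.
Government spending = 39 × 23891/46 = 931749/46.
DWL = ½ × 39 × (23891/46 − 11770/23) = 13689/92; fraction = (13689/92) / (931749/46) = 351/47782.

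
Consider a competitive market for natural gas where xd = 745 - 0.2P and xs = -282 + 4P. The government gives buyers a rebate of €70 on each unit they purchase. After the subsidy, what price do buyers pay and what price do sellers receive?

Pre-subsidy: 745 - 0.2P = -282 + 4P gives P* = 5135/21, x* = 14618/21.
With the rebate, buyers effectively pay Pb = Ps − 70, where Ps is the price sellers receive.
Demand in terms of Ps becomes xd = 745 − 0.2(Ps − 70) = 759 - 0.2Ps. Setting this equal to supply: 759 - 0.2Ps = -282 + 4Ps, so Ps = 1735/7.
Buyers pay Pb = 1735/7 − 70 = 1245/7; x' = -282 + 4·(1735/7) = 4966/7.

Buyers pay 1245/7; sellers receive 1735/7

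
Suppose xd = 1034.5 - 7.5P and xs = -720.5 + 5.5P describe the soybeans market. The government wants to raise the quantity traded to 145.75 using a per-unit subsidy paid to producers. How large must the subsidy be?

Required subsidy s = 39 per unit

At x = 145.75, invert demand for the buyer price: Pb = (1034.5 − 145.75)/7.5 = 118.5; invert supply for the seller price: Ps = (145.75 − (-720.5))/5.5 = 157.5.
The subsidy must fill the gap: s = Ps − Pb = 157.5 − 118.5 = 39.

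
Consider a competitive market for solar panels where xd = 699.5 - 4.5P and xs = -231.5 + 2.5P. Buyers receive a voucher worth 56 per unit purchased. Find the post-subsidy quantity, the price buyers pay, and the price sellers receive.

Pre-subsidy: 699.5 - 4.5P = -231.5 + 2.5P gives P* = 133, x* = 101.
With the rebate, buyers effectively pay Pb = Ps − 56, where Ps is the price sellers receive.
Demand in terms of Ps becomes xd = 699.5 − 4.5(Ps − 56) = 951.5 - 4.5Ps. Setting this equal to supply: 951.5 - 4.5Ps = -231.5 + 2.5Ps, so Ps = 169.
Buyers pay Pb = 169 − 56 = 113; x' = -231.5 + 2.5·169 = 191.

x' = 191; buyers pay 113; sellers receive 169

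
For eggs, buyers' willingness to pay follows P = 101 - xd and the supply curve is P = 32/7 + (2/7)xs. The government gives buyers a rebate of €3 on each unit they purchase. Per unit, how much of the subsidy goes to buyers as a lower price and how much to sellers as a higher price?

Buyers gain 7/3 per unit; sellers gain 2/3 per unit

Pre-subsidy: 101 - x = 32/7 + (2/7)x gives x* = 75 and P* = 26.
With the rebate, buyers effectively pay Pb = Ps − 3, where Ps is the price sellers receive.
On the curves, Pb = 101 - x and Ps = 32/7 + (2/7)x; the wedge Ps − Pb = 3 gives 32/7 + (2/7)x − (101 - x) = 3, so x' = 232/3.
Then Pb = 101 − 1·(232/3) = 71/3 and Ps = 32/7 + (2/7)·(232/3) = 80/3.
Buyers' price falls by P* − Pb = 26 − 71/3 = 7/3; sellers' price rises by Ps − P* = 80/3 − 26 = 2/3.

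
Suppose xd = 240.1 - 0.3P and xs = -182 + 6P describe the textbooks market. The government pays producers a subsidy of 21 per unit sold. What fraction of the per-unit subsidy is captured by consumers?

Consumer share = 20/21

Pre-subsidy: 240.1 - 0.3P = -182 + 6P gives P* = 67, x* = 220.
With the subsidy, sellers receive Ps = Pb + 21 for each unit, where Pb is the price buyers pay.
Supply in terms of Pb becomes xs = -182 + 6(Pb + 21) = -56 + 6Pb. Setting this equal to demand: 240.1 - 0.3Pb = -56 + 6Pb, so Pb = 47.
Sellers receive Ps = 47 + 21 = 68; x' = 240.1 − 0.3·47 = 226.
Buyers' price falls by P* − Pb = 67 − 47 = 20; sellers' price rises by Ps − P* = 68 − 67 = 1.
So consumers capture 20/21 = 20/21 of each unit of subsidy.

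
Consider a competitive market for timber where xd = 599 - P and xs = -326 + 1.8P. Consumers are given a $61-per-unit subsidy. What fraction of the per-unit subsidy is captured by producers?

Producer share = 5/14

Pre-subsidy: 599 - P = -326 + 1.8P gives P* = 4625/14, x* = 3761/14.
With the rebate, buyers effectively pay Pb = Ps − 61, where Ps is the price sellers receive.
Demand in terms of Ps becomes xd = 599 − 1(Ps − 61) = 660 - Ps. Setting this equal to supply: 660 - Ps = -326 + 1.8Ps, so Ps = 2465/7.
Buyers pay Pb = 2465/7 − 61 = 2038/7; x' = -326 + 1.8·(2465/7) = 2155/7.
Buyers' price falls by P* − Pb = 4625/14 − 2038/7 = 549/14; sellers' price rises by Ps − P* = 2465/7 − 4625/14 = 305/14.
So producers capture (305/14)/61 = 5/14 of each unit of subsidy.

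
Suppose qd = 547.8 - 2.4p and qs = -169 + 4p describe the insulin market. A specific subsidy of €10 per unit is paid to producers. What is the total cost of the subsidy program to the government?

Government cost = €2940

Pre-subsidy: 547.8 - 2.4p = -169 + 4p gives p* = 112, q* = 279.
With the subsidy, sellers receive ps = pb + 10 for each unit, where pb is the price buyers pay.
Supply in terms of pb becomes qs = -169 + 4(pb + 10) = -129 + 4pb. Setting this equal to demand: 547.8 - 2.4pb = -129 + 4pb, so pb = 105.75.
Sellers receive ps = 105.75 + 10 = 115.75; q' = 547.8 − 2.4·105.75 = 294.
Government outlay = subsidy × quantity = 10 × 294 = 2940.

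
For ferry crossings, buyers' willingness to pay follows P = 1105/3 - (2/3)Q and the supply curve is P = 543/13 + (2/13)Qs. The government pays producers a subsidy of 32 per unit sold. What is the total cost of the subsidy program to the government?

Pre-subsidy: 1105/3 - (2/3)Q = 543/13 + (2/13)Q gives Q* = 398 and P* = 103.
With the subsidy, sellers receive Ps = Pb + 32 for each unit, where Pb is the price buyers pay.
On the curves, Pb = 1105/3 - (2/3)Q and Ps = 543/13 + (2/13)Q; the wedge Ps − Pb = 32 gives 543/13 + (2/13)Q − (1105/3 - (2/3)Q) = 32, so Q' = 437.
Then Pb = 1105/3 − (2/3)·437 = 77 and Ps = 543/13 + (2/13)·437 = 109.
Government outlay = subsidy × quantity = 32 × 437 = 13984.

Government cost = 13984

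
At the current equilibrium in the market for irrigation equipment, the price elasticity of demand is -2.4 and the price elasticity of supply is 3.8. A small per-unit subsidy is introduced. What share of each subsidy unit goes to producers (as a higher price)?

Producer share = 12/31

For a small subsidy around the equilibrium, the benefit split depends on the relative slopes, which at a point are proportional to the elasticities.
Buyer share = εs/(εs + |εd|) = 3.8/(3.8 + 2.4) = 19/31; seller share = |εd|/(εs + |εd|) = 12/31.
So producers capture 12/31 of the subsidy.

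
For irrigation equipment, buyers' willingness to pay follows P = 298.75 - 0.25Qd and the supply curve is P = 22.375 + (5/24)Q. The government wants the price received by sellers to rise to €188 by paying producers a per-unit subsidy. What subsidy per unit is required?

Required subsidy s = €88 per unit

At a seller price of 188, quantity supplied is -107.4 + 4.8·188 = 795.
Buyers absorb 795 only when they pay Pb = 298.75 − 0.25·795 = 100.
s = Ps − Pb = 188 − 100 = 88.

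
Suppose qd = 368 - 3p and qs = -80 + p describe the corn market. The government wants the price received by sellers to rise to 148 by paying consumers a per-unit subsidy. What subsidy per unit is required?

At a seller price of 148, quantity supplied is -80 + 1·148 = 68.
Buyers absorb 68 only when they pay pb with 368 − 3·pb = 68, i.e. pb = 100.
s = ps − pb = 148 − 100 = 48.

Required subsidy s = 48 per unit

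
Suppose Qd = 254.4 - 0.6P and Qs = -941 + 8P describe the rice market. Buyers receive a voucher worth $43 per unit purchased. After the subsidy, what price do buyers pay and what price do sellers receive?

Pre-subsidy: 254.4 - 0.6P = -941 + 8P gives P* = 139, Q* = 171.
With the rebate, buyers effectively pay Pb = Ps − 43, where Ps is the price sellers receive.
Demand in terms of Ps becomes Qd = 254.4 − 0.6(Ps − 43) = 280.2 - 0.6Ps. Setting this equal to supply: 280.2 - 0.6Ps = -941 + 8Ps, so Ps = 142.
Buyers pay Pb = 142 − 43 = 99; Q' = -941 + 8·142 = 195.

Buyers pay $99; sellers receive $142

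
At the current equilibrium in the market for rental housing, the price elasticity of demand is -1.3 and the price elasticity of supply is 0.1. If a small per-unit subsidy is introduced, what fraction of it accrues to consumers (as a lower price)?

Consumer share = 1/14

For a small subsidy around the equilibrium, the benefit split depends on the relative slopes, which at a point are proportional to the elasticities.
Buyer share = εs/(εs + |εd|) = 0.1/(0.1 + 1.3) = 1/14; seller share = |εd|/(εs + |εd|) = 13/14.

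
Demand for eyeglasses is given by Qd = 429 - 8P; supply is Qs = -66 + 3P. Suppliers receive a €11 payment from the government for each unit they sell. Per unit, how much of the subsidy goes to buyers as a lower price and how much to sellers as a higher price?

Buyers gain €3 per unit; sellers gain €8 per unit

Pre-subsidy: 429 - 8P = -66 + 3P gives P* = 45, Q* = 69.
With the subsidy, sellers receive Ps = Pb + 11 for each unit, where Pb is the price buyers pay.
Supply in terms of Pb becomes Qs = -66 + 3(Pb + 11) = -33 + 3Pb. Setting this equal to demand: 429 - 8Pb = -33 + 3Pb, so Pb = 42.
Sellers receive Ps = 42 + 11 = 53; Q' = 429 − 8·42 = 93.
Buyers' price falls by P* − Pb = 45 − 42 = 3; sellers' price rises by Ps − P* = 53 − 45 = 8.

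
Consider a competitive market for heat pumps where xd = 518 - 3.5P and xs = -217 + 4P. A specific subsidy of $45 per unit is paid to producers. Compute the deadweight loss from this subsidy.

Pre-subsidy: 518 - 3.5P = -217 + 4P gives P* = 98, x* = 175.
With the subsidy, sellers receive Ps = Pb + 45 for each unit, where Pb is the price buyers pay.
Supply in terms of Pb becomes xs = -217 + 4(Pb + 45) = -37 + 4Pb. Setting this equal to demand: 518 - 3.5Pb = -37 + 4Pb, so Pb = 74.
Sellers receive Ps = 74 + 45 = 119; x' = 518 − 3.5·74 = 259.
The subsidy expands output by 259 − 175 = 84 past the efficient level; on those units the gap between marginal cost and willingness to pay runs from 0 up to 45.
DWL = ½ × 45 × 84 = 1890.

Deadweight loss = $1890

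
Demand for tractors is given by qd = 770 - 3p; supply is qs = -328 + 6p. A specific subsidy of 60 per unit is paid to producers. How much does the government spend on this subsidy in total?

Government cost = 31440

Pre-subsidy: 770 - 3p = -328 + 6p gives p* = 122, q* = 404.
With the subsidy, sellers receive ps = pb + 60 for each unit, where pb is the price buyers pay.
Supply in terms of pb becomes qs = -328 + 6(pb + 60) = 32 + 6pb. Setting this equal to demand: 770 - 3pb = 32 + 6pb, so pb = 82.
Sellers receive ps = 82 + 60 = 142; q' = 770 − 3·82 = 524.
Government outlay = subsidy × quantity = 60 × 524 = 31440.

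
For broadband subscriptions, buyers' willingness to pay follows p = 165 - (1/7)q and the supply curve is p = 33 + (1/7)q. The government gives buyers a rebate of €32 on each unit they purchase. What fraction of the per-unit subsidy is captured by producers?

Producer share = 0.5

Pre-subsidy: 165 - (1/7)q = 33 + (1/7)q gives q* = 462 and p* = 99.
With the rebate, buyers effectively pay pb = ps − 32, where ps is the price sellers receive.
On the curves, pb = 165 - (1/7)q and ps = 33 + (1/7)q; the wedge ps − pb = 32 gives 33 + (1/7)q − (165 - (1/7)q) = 32, so q' = 574.
Then pb = 165 − (1/7)·574 = 83 and ps = 33 + (1/7)·574 = 115.
Buyers' price falls by p* − pb = 99 − 83 = 16; sellers' price rises by ps − p* = 115 − 99 = 16.
So producers capture 16/32 = 0.5 of each unit of subsidy.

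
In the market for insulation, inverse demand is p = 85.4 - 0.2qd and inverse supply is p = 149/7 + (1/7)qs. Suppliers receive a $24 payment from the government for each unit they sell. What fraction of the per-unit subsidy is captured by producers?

Pre-subsidy: 85.4 - 0.2q = 149/7 + (1/7)q gives q* = 187 and p* = 48.
With the subsidy, sellers receive ps = pb + 24 for each unit, where pb is the price buyers pay.
On the curves, pb = 85.4 - 0.2q and ps = 149/7 + (1/7)q; the wedge ps − pb = 24 gives 149/7 + (1/7)q − (85.4 - 0.2q) = 24, so q' = 257.
Then pb = 85.4 − 0.2·257 = 34 and ps = 149/7 + (1/7)·257 = 58.
Buyers' price falls by p* − pb = 48 − 34 = 14; sellers' price rises by ps − p* = 58 − 48 = 10.
So producers capture 10/24 = 5/12 of each unit of subsidy.

Producer share = 5/12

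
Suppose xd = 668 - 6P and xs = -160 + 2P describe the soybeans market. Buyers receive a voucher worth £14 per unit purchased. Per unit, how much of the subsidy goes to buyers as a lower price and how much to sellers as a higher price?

Buyers gain £3.5 per unit; sellers gain £10.5 per unit

Pre-subsidy: 668 - 6P = -160 + 2P gives P* = 103.5, x* = 47.
With the rebate, buyers effectively pay Pb = Ps − 14, where Ps is the price sellers receive.
Demand in terms of Ps becomes xd = 668 − 6(Ps − 14) = 752 - 6Ps. Setting this equal to supply: 752 - 6Ps = -160 + 2Ps, so Ps = 114.
Buyers pay Pb = 114 − 14 = 100; x' = -160 + 2·114 = 68.
Buyers' price falls by P* − Pb = 103.5 − 100 = 3.5; sellers' price rises by Ps − P* = 114 − 103.5 = 10.5.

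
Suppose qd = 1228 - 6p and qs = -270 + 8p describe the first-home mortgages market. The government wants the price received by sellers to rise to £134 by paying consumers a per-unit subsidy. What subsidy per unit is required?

At a seller price of 134, quantity supplied is -270 + 8·134 = 802.
Buyers absorb 802 only when they pay pb with 1228 − 6·pb = 802, i.e. pb = 71.
s = ps − pb = 134 − 71 = 63.

Required subsidy s = £63 per unit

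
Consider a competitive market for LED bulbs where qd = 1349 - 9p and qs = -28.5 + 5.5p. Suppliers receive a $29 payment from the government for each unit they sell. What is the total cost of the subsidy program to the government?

Government cost = $17197

Pre-subsidy: 1349 - 9p = -28.5 + 5.5p gives p* = 95, q* = 494.
With the subsidy, sellers receive ps = pb + 29 for each unit, where pb is the price buyers pay.
Supply in terms of pb becomes qs = -28.5 + 5.5(pb + 29) = 131 + 5.5pb. Setting this equal to demand: 1349 - 9pb = 131 + 5.5pb, so pb = 84.
Sellers receive ps = 84 + 29 = 113; q' = 1349 − 9·84 = 593.
Government outlay = subsidy × quantity = 29 × 593 = 17197.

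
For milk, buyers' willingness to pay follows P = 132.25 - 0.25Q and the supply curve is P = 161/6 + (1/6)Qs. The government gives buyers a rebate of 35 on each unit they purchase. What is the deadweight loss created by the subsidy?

Pre-subsidy: 132.25 - 0.25Q = 161/6 + (1/6)Q gives Q* = 253 and P* = 69.
With the rebate, buyers effectively pay Pb = Ps − 35, where Ps is the price sellers receive.
On the curves, Pb = 132.25 - 0.25Q and Ps = 161/6 + (1/6)Q; the wedge Ps − Pb = 35 gives 161/6 + (1/6)Q − (132.25 - 0.25Q) = 35, so Q' = 337.
Then Pb = 132.25 − 0.25·337 = 48 and Ps = 161/6 + (1/6)·337 = 83.
The subsidy expands output by 337 − 253 = 84 past the efficient level; on those units the gap between marginal cost and willingness to pay runs from 0 up to 35.
DWL = ½ × 35 × 84 = 1470.

Deadweight loss = 1470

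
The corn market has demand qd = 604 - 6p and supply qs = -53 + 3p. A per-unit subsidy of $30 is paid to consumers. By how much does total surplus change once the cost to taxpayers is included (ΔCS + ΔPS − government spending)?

Net change in total surplus = -$900

Pre-subsidy: 604 - 6p = -53 + 3p gives p* = 73, q* = 166.
With the rebate, buyers effectively pay pb = ps − 30, where ps is the price sellers receive.
Demand in terms of ps becomes qd = 604 − 6(ps − 30) = 784 - 6ps. Setting this equal to supply: 784 - 6ps = -53 + 3ps, so ps = 93.
Buyers pay pb = 93 − 30 = 63; q' = -53 + 3·93 = 226.
ΔCS = ½(166 + 226)(73 − 63) = 1960; ΔPS = ½(166 + 226)(93 − 73) = 3920.
Government spending = 30 × 226 = 6780.
Net change = 1960 + 3920 − 6780 = -900. The loss equals the DWL triangle ½·30·60.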